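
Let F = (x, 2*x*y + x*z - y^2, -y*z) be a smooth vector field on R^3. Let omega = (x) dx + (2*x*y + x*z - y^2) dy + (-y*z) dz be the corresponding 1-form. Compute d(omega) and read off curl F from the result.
d(omega) = (-x - z) dy ∧ dz + (0) dz ∧ dx + (2*y + z) dx ∧ dy; curl F = (-x - z, 0, 2*y + z)

d omega = sum_{i<j} (∂f_j/∂x_i - ∂f_i/∂x_j) dx_i ∧ dx_j. Under the identification (dy ∧ dz, dz ∧ dx, dx ∧ dy) ↔ (e_x, e_y, e_z), the coefficients are exactly the components of curl F. Compute:
  ∂R/∂y - ∂Q/∂z = (-z) - (x) = -x - z
  ∂P/∂z - ∂R/∂x = (0) - (0) = 0
  ∂Q/∂x - ∂P/∂y = (2*y + z) - (0) = 2*y + z.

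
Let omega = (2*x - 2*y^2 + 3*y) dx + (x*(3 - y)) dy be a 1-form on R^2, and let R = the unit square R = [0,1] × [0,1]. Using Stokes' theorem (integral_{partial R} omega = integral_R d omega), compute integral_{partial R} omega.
integral_(partial R) omega = 3/2

Stokes: integral_partial_R omega = integral_R d omega with d omega = (∂Q/∂x - ∂P/∂y) dx ∧ dy.
  ∂Q/∂x = 3 - y
  ∂P/∂y = 3 - 4*y
  integrand = ∂Q/∂x - ∂P/∂y = 3*y.
Integrating over R: integral_0^1 integral_0^1 (3*y) dx dy = 3/2.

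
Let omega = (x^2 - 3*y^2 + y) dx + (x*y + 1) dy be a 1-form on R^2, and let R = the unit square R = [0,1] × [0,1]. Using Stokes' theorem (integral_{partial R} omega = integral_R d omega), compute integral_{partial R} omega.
integral_(partial R) omega = 5/2

Stokes: integral_partial_R omega = integral_R d omega with d omega = (∂Q/∂x - ∂P/∂y) dx ∧ dy.
  ∂Q/∂x = y
  ∂P/∂y = 1 - 6*y
  integrand = ∂Q/∂x - ∂P/∂y = 7*y - 1.
Integrating over R: integral_0^1 integral_0^1 (7*y - 1) dx dy = 5/2.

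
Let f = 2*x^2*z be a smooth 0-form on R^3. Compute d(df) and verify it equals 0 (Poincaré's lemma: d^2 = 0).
d(df) = 0

Step 1: df = sum_i (∂f/∂x_i) dx_i = (4*x*z) dx + (0) dy + (2*x^2) dz.
Step 2: Apply d again. Using the 1-form formula, the coefficient of dx ∧ dy in d(df) is ∂^2 f/∂x ∂y - ∂^2 f/∂y ∂x = (0) - (0) = 0 (equality of mixed partials for smooth f).
Similarly for dx ∧ dz and dy ∧ dz — all coefficients vanish. So d(df) = 0.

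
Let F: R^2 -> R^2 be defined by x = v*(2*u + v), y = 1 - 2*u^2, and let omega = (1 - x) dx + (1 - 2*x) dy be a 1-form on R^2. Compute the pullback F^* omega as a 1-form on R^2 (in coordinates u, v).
F^* omega = (16*u^2*v + 4*u*v^2 - 4*u - 2*v^3 + 2*v) du + (-4*u^2*v - 6*u*v^2 + 2*u - 2*v^3 + 2*v) dv

Using F^*(f dg) = (f ∘ F) d(g ∘ F), substitute each coordinate x_i by F_i(u, v) in f_i, and replace dx_i by d F_i = (∂F_i/∂u) du + (∂F_i/∂v) dv.
  For the x component: f_1(F) = -2*u*v - v^2 + 1; d F_1 = (2*v) du + (2*u + 2*v) dv
  For the y component: f_2(F) = -4*u*v - 2*v^2 + 1; d F_2 = (-4*u) du + (0) dv
Combining and collecting du, dv coefficients:
  coeff of du: 16*u^2*v + 4*u*v^2 - 4*u - 2*v^3 + 2*v
  coeff of dv: -4*u^2*v - 6*u*v^2 + 2*u - 2*v^3 + 2*v
F^* omega = (16*u^2*v + 4*u*v^2 - 4*u - 2*v^3 + 2*v) du + (-4*u^2*v - 6*u*v^2 + 2*u - 2*v^3 + 2*v) dv.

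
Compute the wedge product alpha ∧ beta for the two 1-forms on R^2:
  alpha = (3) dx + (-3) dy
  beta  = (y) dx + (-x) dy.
alpha ∧ beta = (-3*x + 3*y) dx ∧ dy

Distribute the wedge, using dx_i ∧ dx_j = -dx_j ∧ dx_i and dx_i ∧ dx_i = 0. For each pair (i, j) with i < j, the coefficient of dx_i ∧ dx_j in alpha ∧ beta is (alpha_i * beta_j - alpha_j * beta_i). Collecting: alpha ∧ beta = (-3*x + 3*y) dx ∧ dy.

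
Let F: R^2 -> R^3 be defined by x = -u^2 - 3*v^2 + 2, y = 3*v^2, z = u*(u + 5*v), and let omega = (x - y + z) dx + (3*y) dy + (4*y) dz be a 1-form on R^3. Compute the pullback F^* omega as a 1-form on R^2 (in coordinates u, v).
F^* omega = (-10*u^2*v + 36*u*v^2 - 4*u + 60*v^3) du + (6*v*(5*u*v + 15*v^2 - 2)) dv

Using F^*(f dg) = (f ∘ F) d(g ∘ F), substitute each coordinate x_i by F_i(u, v) in f_i, and replace dx_i by d F_i = (∂F_i/∂u) du + (∂F_i/∂v) dv.
  For the x component: f_1(F) = 5*u*v - 6*v^2 + 2; d F_1 = (-2*u) du + (-6*v) dv
  For the y component: f_2(F) = 9*v^2; d F_2 = (0) du + (6*v) dv
  For the z component: f_3(F) = 12*v^2; d F_3 = (2*u + 5*v) du + (5*u) dv
Combining and collecting du, dv coefficients:
  coeff of du: -10*u^2*v + 36*u*v^2 - 4*u + 60*v^3
  coeff of dv: 6*v*(5*u*v + 15*v^2 - 2)
F^* omega = (-10*u^2*v + 36*u*v^2 - 4*u + 60*v^3) du + (6*v*(5*u*v + 15*v^2 - 2)) dv.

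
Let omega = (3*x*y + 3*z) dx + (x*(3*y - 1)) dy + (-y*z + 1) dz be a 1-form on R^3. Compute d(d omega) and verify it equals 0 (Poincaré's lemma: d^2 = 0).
d(d omega) = 0

Step 1: d omega = sum_{i<j} (∂f_j/∂x_i - ∂f_i/∂x_j) dx_i ∧ dx_j:
  coeff of dx ∧ dy: -3*x + 3*y - 1
  coeff of dx ∧ dz: -3
  coeff of dy ∧ dz: -z
Step 2: Apply d again to each 2-form coefficient. The only possible 3-form in R^3 is dx ∧ dy ∧ dz, with coefficient
  ∂(coeff of dy∧dz)/∂x - ∂(coeff of dx∧dz)/∂y + ∂(coeff of dx∧dy)/∂z
  = ∂/∂x (-z) - ∂/∂y (-3) + ∂/∂z (-3*x + 3*y - 1).
Each of these terms simplifies to sums of mixed partials that cancel in pairs. The result is 0 (by equality of mixed partials for smooth functions — Schwarz / Clairaut).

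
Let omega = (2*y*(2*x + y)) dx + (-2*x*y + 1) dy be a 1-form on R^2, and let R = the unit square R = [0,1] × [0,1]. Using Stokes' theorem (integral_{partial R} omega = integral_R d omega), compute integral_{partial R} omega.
integral_(partial R) omega = -5

Stokes: integral_partial_R omega = integral_R d omega with d omega = (∂Q/∂x - ∂P/∂y) dx ∧ dy.
  ∂Q/∂x = -2*y
  ∂P/∂y = 4*x + 4*y
  integrand = ∂Q/∂x - ∂P/∂y = -4*x - 6*y.
Integrating over R: integral_0^1 integral_0^1 (-4*x - 6*y) dx dy = -5.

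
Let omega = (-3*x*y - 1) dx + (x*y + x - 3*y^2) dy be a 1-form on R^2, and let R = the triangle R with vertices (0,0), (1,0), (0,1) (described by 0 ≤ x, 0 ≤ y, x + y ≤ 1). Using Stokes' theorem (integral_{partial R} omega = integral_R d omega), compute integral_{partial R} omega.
integral_(partial R) omega = 7/6

Stokes: integral_partial_R omega = integral_R d omega with d omega = (∂Q/∂x - ∂P/∂y) dx ∧ dy.
  ∂Q/∂x = y + 1
  ∂P/∂y = -3*x
  integrand = ∂Q/∂x - ∂P/∂y = 3*x + y + 1.
Integrating over R: integral_0^1 integral_0^{1-x} (3*x + y + 1) dy dx = 7/6.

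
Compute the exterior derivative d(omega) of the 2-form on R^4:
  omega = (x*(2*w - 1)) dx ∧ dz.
d(omega) = (2*x) dx ∧ dz ∧ dw

For a 2-form omega = sum_{i<j} g_{ij} dx_i ∧ dx_j, the exterior derivative is
  d(omega) = sum_{i<j} d(g_{ij}) ∧ dx_i ∧ dx_j = sum_{i<j, k} (∂g_{ij}/∂x_k) dx_k ∧ dx_i ∧ dx_j.
Expand each term, using dx_k ∧ dx_i ∧ dx_j = sgn(permutation) dx_{(a)} ∧ dx_{(b)} ∧ dx_{(c)} with (a < b < c) sorted:
  d(x*(2*w - 1)) includes (∂/∂w)(x*(2*w - 1)) dw = (2*x) dw, which multiplied by dx ∧ dz gives (2*x) dx ∧ dz ∧ dw
Collecting like 3-forms: d(omega) = (2*x) dx ∧ dz ∧ dw.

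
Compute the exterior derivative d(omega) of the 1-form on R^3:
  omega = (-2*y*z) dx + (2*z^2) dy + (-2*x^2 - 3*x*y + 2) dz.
d(omega) = (2*z) dx ∧ dy + (-4*x - y) dx ∧ dz + (-3*x - 4*z) dy ∧ dz

For a 1-form omega = sum_i f_i dx_i, the exterior derivative is
  d(omega) = sum_{i < j} (∂f_j/∂x_i - ∂f_i/∂x_j) dx_i ∧ dx_j.
  coefficient of dx ∧ dy: ∂f_2/∂x - ∂f_1/∂y = ∂(2*z^2)/∂x - ∂(-2*y*z)/∂y = 2*z
  coefficient of dx ∧ dz: ∂f_3/∂x - ∂f_1/∂z = ∂(-2*x^2 - 3*x*y + 2)/∂x - ∂(-2*y*z)/∂z = -4*x - y
  coefficient of dy ∧ dz: ∂f_3/∂y - ∂f_2/∂z = ∂(-2*x^2 - 3*x*y + 2)/∂y - ∂(2*z^2)/∂z = -3*x - 4*z
Assembling: d(omega) = (2*z) dx ∧ dy + (-4*x - y) dx ∧ dz + (-3*x - 4*z) dy ∧ dz.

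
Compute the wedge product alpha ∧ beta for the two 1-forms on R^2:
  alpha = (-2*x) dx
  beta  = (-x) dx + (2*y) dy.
alpha ∧ beta = (-4*x*y) dx ∧ dy

Distribute the wedge, using dx_i ∧ dx_j = -dx_j ∧ dx_i and dx_i ∧ dx_i = 0. For each pair (i, j) with i < j, the coefficient of dx_i ∧ dx_j in alpha ∧ beta is (alpha_i * beta_j - alpha_j * beta_i). Collecting: alpha ∧ beta = (-4*x*y) dx ∧ dy.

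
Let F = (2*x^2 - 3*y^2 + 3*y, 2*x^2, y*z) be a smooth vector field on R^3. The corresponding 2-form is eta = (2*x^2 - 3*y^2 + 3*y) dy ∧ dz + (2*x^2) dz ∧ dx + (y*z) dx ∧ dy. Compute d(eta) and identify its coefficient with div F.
d(eta) = (4*x + y) dx ∧ dy ∧ dz; div F = 4*x + y

For a 2-form in R^3 of the form above, applying d gives a 3-form with coefficient ∂P/∂x + ∂Q/∂y + ∂R/∂z:
  ∂P/∂x = 4*x
  ∂Q/∂y = 0
  ∂R/∂z = y
Sum = 4*x + y, which is exactly div F.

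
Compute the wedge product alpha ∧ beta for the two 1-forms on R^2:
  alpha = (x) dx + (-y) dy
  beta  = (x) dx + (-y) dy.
alpha ∧ beta = 0

Distribute the wedge, using dx_i ∧ dx_j = -dx_j ∧ dx_i and dx_i ∧ dx_i = 0. For each pair (i, j) with i < j, the coefficient of dx_i ∧ dx_j in alpha ∧ beta is (alpha_i * beta_j - alpha_j * beta_i). Collecting: alpha ∧ beta = 0.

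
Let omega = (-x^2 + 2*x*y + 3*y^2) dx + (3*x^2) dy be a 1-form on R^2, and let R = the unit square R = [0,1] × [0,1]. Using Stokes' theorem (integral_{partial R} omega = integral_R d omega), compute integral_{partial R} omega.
integral_(partial R) omega = -1

Stokes: integral_partial_R omega = integral_R d omega with d omega = (∂Q/∂x - ∂P/∂y) dx ∧ dy.
  ∂Q/∂x = 6*x
  ∂P/∂y = 2*x + 6*y
  integrand = ∂Q/∂x - ∂P/∂y = 4*x - 6*y.
Integrating over R: integral_0^1 integral_0^1 (4*x - 6*y) dx dy = -1.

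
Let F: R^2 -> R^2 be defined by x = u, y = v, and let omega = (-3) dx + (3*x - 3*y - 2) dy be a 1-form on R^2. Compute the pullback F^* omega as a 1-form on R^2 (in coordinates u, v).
F^* omega = (-3) du + (3*u - 3*v - 2) dv

Using F^*(f dg) = (f ∘ F) d(g ∘ F), substitute each coordinate x_i by F_i(u, v) in f_i, and replace dx_i by d F_i = (∂F_i/∂u) du + (∂F_i/∂v) dv.
  For the x component: f_1(F) = -3; d F_1 = (1) du + (0) dv
  For the y component: f_2(F) = 3*u - 3*v - 2; d F_2 = (0) du + (1) dv
Combining and collecting du, dv coefficients:
  coeff of du: -3
  coeff of dv: 3*u - 3*v - 2
F^* omega = (-3) du + (3*u - 3*v - 2) dv.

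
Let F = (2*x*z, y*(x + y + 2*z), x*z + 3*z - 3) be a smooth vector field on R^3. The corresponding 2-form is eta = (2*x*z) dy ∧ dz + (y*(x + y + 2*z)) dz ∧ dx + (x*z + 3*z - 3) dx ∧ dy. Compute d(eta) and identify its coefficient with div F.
d(eta) = (2*x + 2*y + 4*z + 3) dx ∧ dy ∧ dz; div F = 2*x + 2*y + 4*z + 3

For a 2-form in R^3 of the form above, applying d gives a 3-form with coefficient ∂P/∂x + ∂Q/∂y + ∂R/∂z:
  ∂P/∂x = 2*z
  ∂Q/∂y = x + 2*y + 2*z
  ∂R/∂z = x + 3
Sum = 2*x + 2*y + 4*z + 3, which is exactly div F.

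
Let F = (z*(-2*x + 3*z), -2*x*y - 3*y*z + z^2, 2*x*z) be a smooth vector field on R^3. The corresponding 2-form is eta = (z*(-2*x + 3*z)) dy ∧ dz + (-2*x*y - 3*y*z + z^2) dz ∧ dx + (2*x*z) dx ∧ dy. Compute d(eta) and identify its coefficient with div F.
d(eta) = (-5*z) dx ∧ dy ∧ dz; div F = -5*z

For a 2-form in R^3 of the form above, applying d gives a 3-form with coefficient ∂P/∂x + ∂Q/∂y + ∂R/∂z:
  ∂P/∂x = -2*z
  ∂Q/∂y = -2*x - 3*z
  ∂R/∂z = 2*x
Sum = -5*z, which is exactly div F.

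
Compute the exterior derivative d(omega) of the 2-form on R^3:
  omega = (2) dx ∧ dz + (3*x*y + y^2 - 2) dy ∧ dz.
d(omega) = (3*y) dx ∧ dy ∧ dz

For a 2-form omega = sum_{i<j} g_{ij} dx_i ∧ dx_j, the exterior derivative is
  d(omega) = sum_{i<j} d(g_{ij}) ∧ dx_i ∧ dx_j = sum_{i<j, k} (∂g_{ij}/∂x_k) dx_k ∧ dx_i ∧ dx_j.
Expand each term, using dx_k ∧ dx_i ∧ dx_j = sgn(permutation) dx_{(a)} ∧ dx_{(b)} ∧ dx_{(c)} with (a < b < c) sorted:
  d(3*x*y + y^2 - 2) includes (∂/∂x)(3*x*y + y^2 - 2) dx = (3*y) dx, which multiplied by dy ∧ dz gives (3*y) dx ∧ dy ∧ dz
Collecting like 3-forms: d(omega) = (3*y) dx ∧ dy ∧ dz.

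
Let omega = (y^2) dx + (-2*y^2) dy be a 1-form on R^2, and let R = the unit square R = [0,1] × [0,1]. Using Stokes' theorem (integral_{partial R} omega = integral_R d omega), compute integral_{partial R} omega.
integral_(partial R) omega = -1

Stokes: integral_partial_R omega = integral_R d omega with d omega = (∂Q/∂x - ∂P/∂y) dx ∧ dy.
  ∂Q/∂x = 0
  ∂P/∂y = 2*y
  integrand = ∂Q/∂x - ∂P/∂y = -2*y.
Integrating over R: integral_0^1 integral_0^1 (-2*y) dx dy = -1.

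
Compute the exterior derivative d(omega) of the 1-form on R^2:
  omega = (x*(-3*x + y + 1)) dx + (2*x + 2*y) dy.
d(omega) = (2 - x) dx ∧ dy

For a 1-form omega = sum_i f_i dx_i, the exterior derivative is
  d(omega) = sum_{i < j} (∂f_j/∂x_i - ∂f_i/∂x_j) dx_i ∧ dx_j.
  coefficient of dx ∧ dy: ∂f_2/∂x - ∂f_1/∂y = ∂(2*x + 2*y)/∂x - ∂(x*(-3*x + y + 1))/∂y = 2 - x
Assembling: d(omega) = (2 - x) dx ∧ dy.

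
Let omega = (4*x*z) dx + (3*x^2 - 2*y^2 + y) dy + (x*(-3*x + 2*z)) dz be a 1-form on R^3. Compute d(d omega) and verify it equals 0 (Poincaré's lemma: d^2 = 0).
d(d omega) = 0

Step 1: d omega = sum_{i<j} (∂f_j/∂x_i - ∂f_i/∂x_j) dx_i ∧ dx_j:
  coeff of dx ∧ dy: 6*x
  coeff of dx ∧ dz: -10*x + 2*z
  coeff of dy ∧ dz: 0
Step 2: Apply d again to each 2-form coefficient. The only possible 3-form in R^3 is dx ∧ dy ∧ dz, with coefficient
  ∂(coeff of dy∧dz)/∂x - ∂(coeff of dx∧dz)/∂y + ∂(coeff of dx∧dy)/∂z
  = ∂/∂x (0) - ∂/∂y (-10*x + 2*z) + ∂/∂z (6*x).
Each of these terms simplifies to sums of mixed partials that cancel in pairs. The result is 0 (by equality of mixed partials for smooth functions — Schwarz / Clairaut).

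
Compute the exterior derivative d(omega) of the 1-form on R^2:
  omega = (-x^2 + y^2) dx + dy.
d(omega) = (-2*y) dx ∧ dy

For a 1-form omega = sum_i f_i dx_i, the exterior derivative is
  d(omega) = sum_{i < j} (∂f_j/∂x_i - ∂f_i/∂x_j) dx_i ∧ dx_j.
  coefficient of dx ∧ dy: ∂f_2/∂x - ∂f_1/∂y = ∂(1)/∂x - ∂(-x^2 + y^2)/∂y = -2*y
Assembling: d(omega) = (-2*y) dx ∧ dy.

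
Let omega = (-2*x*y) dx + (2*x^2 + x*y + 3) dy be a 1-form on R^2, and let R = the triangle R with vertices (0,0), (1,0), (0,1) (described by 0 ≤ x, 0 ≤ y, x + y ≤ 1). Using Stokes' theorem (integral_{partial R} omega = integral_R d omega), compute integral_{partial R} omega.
integral_(partial R) omega = 7/6

Stokes: integral_partial_R omega = integral_R d omega with d omega = (∂Q/∂x - ∂P/∂y) dx ∧ dy.
  ∂Q/∂x = 4*x + y
  ∂P/∂y = -2*x
  integrand = ∂Q/∂x - ∂P/∂y = 6*x + y.
Integrating over R: integral_0^1 integral_0^{1-x} (6*x + y) dy dx = 7/6.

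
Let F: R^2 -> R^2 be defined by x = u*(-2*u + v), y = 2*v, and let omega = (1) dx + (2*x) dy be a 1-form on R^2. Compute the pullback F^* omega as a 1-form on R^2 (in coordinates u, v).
F^* omega = (-4*u + v) du + (u*(-8*u + 4*v + 1)) dv

Using F^*(f dg) = (f ∘ F) d(g ∘ F), substitute each coordinate x_i by F_i(u, v) in f_i, and replace dx_i by d F_i = (∂F_i/∂u) du + (∂F_i/∂v) dv.
  For the x component: f_1(F) = 1; d F_1 = (-4*u + v) du + (u) dv
  For the y component: f_2(F) = 2*u*(-2*u + v); d F_2 = (0) du + (2) dv
Combining and collecting du, dv coefficients:
  coeff of du: -4*u + v
  coeff of dv: u*(-8*u + 4*v + 1)
F^* omega = (-4*u + v) du + (u*(-8*u + 4*v + 1)) dv.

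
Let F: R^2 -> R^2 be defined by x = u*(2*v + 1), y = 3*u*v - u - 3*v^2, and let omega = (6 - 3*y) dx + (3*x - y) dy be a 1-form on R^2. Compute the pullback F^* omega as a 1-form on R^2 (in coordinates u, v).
F^* omega = (-9*u*v^2 + 6*u*v - u + 27*v^3 + 6*v^2 + 12*v + 6) du + (-9*u^2*v + 18*u^2 + 9*u*v^2 - 24*u*v + 12*u - 18*v^3) dv

Using F^*(f dg) = (f ∘ F) d(g ∘ F), substitute each coordinate x_i by F_i(u, v) in f_i, and replace dx_i by d F_i = (∂F_i/∂u) du + (∂F_i/∂v) dv.
  For the x component: f_1(F) = -9*u*v + 3*u + 9*v^2 + 6; d F_1 = (2*v + 1) du + (2*u) dv
  For the y component: f_2(F) = 3*u*v + 4*u + 3*v^2; d F_2 = (3*v - 1) du + (3*u - 6*v) dv
Combining and collecting du, dv coefficients:
  coeff of du: -9*u*v^2 + 6*u*v - u + 27*v^3 + 6*v^2 + 12*v + 6
  coeff of dv: -9*u^2*v + 18*u^2 + 9*u*v^2 - 24*u*v + 12*u - 18*v^3
F^* omega = (-9*u*v^2 + 6*u*v - u + 27*v^3 + 6*v^2 + 12*v + 6) du + (-9*u^2*v + 18*u^2 + 9*u*v^2 - 24*u*v + 12*u - 18*v^3) dv.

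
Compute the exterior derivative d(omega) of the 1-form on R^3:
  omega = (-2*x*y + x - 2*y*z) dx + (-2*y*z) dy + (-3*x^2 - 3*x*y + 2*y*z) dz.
d(omega) = (2*x + 2*z) dx ∧ dy + (-6*x - y) dx ∧ dz + (-3*x + 2*y + 2*z) dy ∧ dz

For a 1-form omega = sum_i f_i dx_i, the exterior derivative is
  d(omega) = sum_{i < j} (∂f_j/∂x_i - ∂f_i/∂x_j) dx_i ∧ dx_j.
  coefficient of dx ∧ dy: ∂f_2/∂x - ∂f_1/∂y = ∂(-2*y*z)/∂x - ∂(-2*x*y + x - 2*y*z)/∂y = 2*x + 2*z
  coefficient of dx ∧ dz: ∂f_3/∂x - ∂f_1/∂z = ∂(-3*x^2 - 3*x*y + 2*y*z)/∂x - ∂(-2*x*y + x - 2*y*z)/∂z = -6*x - y
  coefficient of dy ∧ dz: ∂f_3/∂y - ∂f_2/∂z = ∂(-3*x^2 - 3*x*y + 2*y*z)/∂y - ∂(-2*y*z)/∂z = -3*x + 2*y + 2*z
Assembling: d(omega) = (2*x + 2*z) dx ∧ dy + (-6*x - y) dx ∧ dz + (-3*x + 2*y + 2*z) dy ∧ dz.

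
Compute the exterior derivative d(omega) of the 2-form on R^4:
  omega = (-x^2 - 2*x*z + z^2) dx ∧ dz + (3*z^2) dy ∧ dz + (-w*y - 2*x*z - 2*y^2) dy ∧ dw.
d(omega) = (-2*z) dx ∧ dy ∧ dw + (2*x) dy ∧ dz ∧ dw

For a 2-form omega = sum_{i<j} g_{ij} dx_i ∧ dx_j, the exterior derivative is
  d(omega) = sum_{i<j} d(g_{ij}) ∧ dx_i ∧ dx_j = sum_{i<j, k} (∂g_{ij}/∂x_k) dx_k ∧ dx_i ∧ dx_j.
Expand each term, using dx_k ∧ dx_i ∧ dx_j = sgn(permutation) dx_{(a)} ∧ dx_{(b)} ∧ dx_{(c)} with (a < b < c) sorted:
  d(-w*y - 2*x*z - 2*y^2) includes (∂/∂x)(-w*y - 2*x*z - 2*y^2) dx = (-2*z) dx, which multiplied by dy ∧ dw gives (-2*z) dx ∧ dy ∧ dw
  d(-w*y - 2*x*z - 2*y^2) includes (∂/∂z)(-w*y - 2*x*z - 2*y^2) dz = (-2*x) dz, which multiplied by dy ∧ dw gives (2*x) dy ∧ dz ∧ dw
Collecting like 3-forms: d(omega) = (-2*z) dx ∧ dy ∧ dw + (2*x) dy ∧ dz ∧ dw.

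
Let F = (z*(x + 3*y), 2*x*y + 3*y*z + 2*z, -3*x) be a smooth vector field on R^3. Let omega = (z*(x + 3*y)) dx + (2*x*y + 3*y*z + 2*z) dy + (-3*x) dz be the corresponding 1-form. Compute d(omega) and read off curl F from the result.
d(omega) = (-3*y - 2) dy ∧ dz + (x + 3*y + 3) dz ∧ dx + (2*y - 3*z) dx ∧ dy; curl F = (-3*y - 2, x + 3*y + 3, 2*y - 3*z)

d omega = sum_{i<j} (∂f_j/∂x_i - ∂f_i/∂x_j) dx_i ∧ dx_j. Under the identification (dy ∧ dz, dz ∧ dx, dx ∧ dy) ↔ (e_x, e_y, e_z), the coefficients are exactly the components of curl F. Compute:
  ∂R/∂y - ∂Q/∂z = (0) - (3*y + 2) = -3*y - 2
  ∂P/∂z - ∂R/∂x = (x + 3*y) - (-3) = x + 3*y + 3
  ∂Q/∂x - ∂P/∂y = (2*y) - (3*z) = 2*y - 3*z.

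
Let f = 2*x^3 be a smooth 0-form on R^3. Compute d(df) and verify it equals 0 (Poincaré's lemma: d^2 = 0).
d(df) = 0

Step 1: df = sum_i (∂f/∂x_i) dx_i = (6*x^2) dx + (0) dy + (0) dz.
Step 2: Apply d again. Using the 1-form formula, the coefficient of dx ∧ dy in d(df) is ∂^2 f/∂x ∂y - ∂^2 f/∂y ∂x = (0) - (0) = 0 (equality of mixed partials for smooth f).
Similarly for dx ∧ dz and dy ∧ dz — all coefficients vanish. So d(df) = 0.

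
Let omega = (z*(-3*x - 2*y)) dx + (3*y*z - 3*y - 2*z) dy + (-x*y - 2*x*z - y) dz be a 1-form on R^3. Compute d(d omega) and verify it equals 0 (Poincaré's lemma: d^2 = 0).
d(d omega) = 0

Step 1: d omega = sum_{i<j} (∂f_j/∂x_i - ∂f_i/∂x_j) dx_i ∧ dx_j:
  coeff of dx ∧ dy: 2*z
  coeff of dx ∧ dz: 3*x + y - 2*z
  coeff of dy ∧ dz: -x - 3*y + 1
Step 2: Apply d again to each 2-form coefficient. The only possible 3-form in R^3 is dx ∧ dy ∧ dz, with coefficient
  ∂(coeff of dy∧dz)/∂x - ∂(coeff of dx∧dz)/∂y + ∂(coeff of dx∧dy)/∂z
  = ∂/∂x (-x - 3*y + 1) - ∂/∂y (3*x + y - 2*z) + ∂/∂z (2*z).
Each of these terms simplifies to sums of mixed partials that cancel in pairs. The result is 0 (by equality of mixed partials for smooth functions — Schwarz / Clairaut).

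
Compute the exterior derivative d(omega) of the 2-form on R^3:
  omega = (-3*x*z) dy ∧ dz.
d(omega) = (-3*z) dx ∧ dy ∧ dz

For a 2-form omega = sum_{i<j} g_{ij} dx_i ∧ dx_j, the exterior derivative is
  d(omega) = sum_{i<j} d(g_{ij}) ∧ dx_i ∧ dx_j = sum_{i<j, k} (∂g_{ij}/∂x_k) dx_k ∧ dx_i ∧ dx_j.
Expand each term, using dx_k ∧ dx_i ∧ dx_j = sgn(permutation) dx_{(a)} ∧ dx_{(b)} ∧ dx_{(c)} with (a < b < c) sorted:
  d(-3*x*z) includes (∂/∂x)(-3*x*z) dx = (-3*z) dx, which multiplied by dy ∧ dz gives (-3*z) dx ∧ dy ∧ dz
Collecting like 3-forms: d(omega) = (-3*z) dx ∧ dy ∧ dz.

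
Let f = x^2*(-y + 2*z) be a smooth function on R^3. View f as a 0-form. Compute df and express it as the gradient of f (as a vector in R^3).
df = (2*x*(-y + 2*z)) dx + (-x^2) dy + (2*x^2) dz; grad f = (2*x*(-y + 2*z), -x^2, 2*x^2)

For a 0-form f, d f = (∂f/∂x) dx + (∂f/∂y) dy + (∂f/∂z) dz. The components of the vector representation are exactly the entries of grad f in Cartesian coordinates:
  ∂f/∂x = 2*x*(-y + 2*z)
  ∂f/∂y = -x^2
  ∂f/∂z = 2*x^2.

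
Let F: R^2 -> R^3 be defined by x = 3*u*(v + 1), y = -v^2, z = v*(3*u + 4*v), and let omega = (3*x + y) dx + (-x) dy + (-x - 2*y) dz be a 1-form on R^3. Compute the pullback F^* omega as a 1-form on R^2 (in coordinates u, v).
F^* omega = (18*u*v^2 + 45*u*v + 27*u + 3*v^3 - 3*v^2) du + (18*u^2*v + 18*u^2 - 15*u*v^2 - 18*u*v + 16*v^3) dv

Using F^*(f dg) = (f ∘ F) d(g ∘ F), substitute each coordinate x_i by F_i(u, v) in f_i, and replace dx_i by d F_i = (∂F_i/∂u) du + (∂F_i/∂v) dv.
  For the x component: f_1(F) = 9*u*v + 9*u - v^2; d F_1 = (3*v + 3) du + (3*u) dv
  For the y component: f_2(F) = 3*u*(-v - 1); d F_2 = (0) du + (-2*v) dv
  For the z component: f_3(F) = -3*u*v - 3*u + 2*v^2; d F_3 = (3*v) du + (3*u + 8*v) dv
Combining and collecting du, dv coefficients:
  coeff of du: 18*u*v^2 + 45*u*v + 27*u + 3*v^3 - 3*v^2
  coeff of dv: 18*u^2*v + 18*u^2 - 15*u*v^2 - 18*u*v + 16*v^3
F^* omega = (18*u*v^2 + 45*u*v + 27*u + 3*v^3 - 3*v^2) du + (18*u^2*v + 18*u^2 - 15*u*v^2 - 18*u*v + 16*v^3) dv.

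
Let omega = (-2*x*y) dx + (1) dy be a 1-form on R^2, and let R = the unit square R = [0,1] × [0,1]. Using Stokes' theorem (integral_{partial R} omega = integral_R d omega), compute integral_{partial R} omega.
integral_(partial R) omega = 1

Stokes: integral_partial_R omega = integral_R d omega with d omega = (∂Q/∂x - ∂P/∂y) dx ∧ dy.
  ∂Q/∂x = 0
  ∂P/∂y = -2*x
  integrand = ∂Q/∂x - ∂P/∂y = 2*x.
Integrating over R: integral_0^1 integral_0^1 (2*x) dx dy = 1.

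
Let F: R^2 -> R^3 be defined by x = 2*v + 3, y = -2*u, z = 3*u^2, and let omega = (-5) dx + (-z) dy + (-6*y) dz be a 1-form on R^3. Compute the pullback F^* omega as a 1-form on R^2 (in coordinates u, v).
F^* omega = (78*u^2) du + (-10) dv

Using F^*(f dg) = (f ∘ F) d(g ∘ F), substitute each coordinate x_i by F_i(u, v) in f_i, and replace dx_i by d F_i = (∂F_i/∂u) du + (∂F_i/∂v) dv.
  For the x component: f_1(F) = -5; d F_1 = (0) du + (2) dv
  For the y component: f_2(F) = -3*u^2; d F_2 = (-2) du + (0) dv
  For the z component: f_3(F) = 12*u; d F_3 = (6*u) du + (0) dv
Combining and collecting du, dv coefficients:
  coeff of du: 78*u^2
  coeff of dv: -10
F^* omega = (78*u^2) du + (-10) dv.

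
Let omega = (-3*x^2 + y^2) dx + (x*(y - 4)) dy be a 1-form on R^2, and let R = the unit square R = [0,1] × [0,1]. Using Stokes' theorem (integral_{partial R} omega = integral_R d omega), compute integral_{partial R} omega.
integral_(partial R) omega = -9/2

Stokes: integral_partial_R omega = integral_R d omega with d omega = (∂Q/∂x - ∂P/∂y) dx ∧ dy.
  ∂Q/∂x = y - 4
  ∂P/∂y = 2*y
  integrand = ∂Q/∂x - ∂P/∂y = -y - 4.
Integrating over R: integral_0^1 integral_0^1 (-y - 4) dx dy = -9/2.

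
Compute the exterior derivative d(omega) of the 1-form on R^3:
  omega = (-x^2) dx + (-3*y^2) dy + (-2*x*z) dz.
d(omega) = (-2*z) dx ∧ dz

For a 1-form omega = sum_i f_i dx_i, the exterior derivative is
  d(omega) = sum_{i < j} (∂f_j/∂x_i - ∂f_i/∂x_j) dx_i ∧ dx_j.
  coefficient of dx ∧ dz: ∂f_3/∂x - ∂f_1/∂z = ∂(-2*x*z)/∂x - ∂(-x^2)/∂z = -2*z
Assembling: d(omega) = (-2*z) dx ∧ dz.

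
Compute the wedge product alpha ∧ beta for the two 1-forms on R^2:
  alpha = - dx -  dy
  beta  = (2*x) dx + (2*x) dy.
alpha ∧ beta = 0

Distribute the wedge, using dx_i ∧ dx_j = -dx_j ∧ dx_i and dx_i ∧ dx_i = 0. For each pair (i, j) with i < j, the coefficient of dx_i ∧ dx_j in alpha ∧ beta is (alpha_i * beta_j - alpha_j * beta_i). Collecting: alpha ∧ beta = 0.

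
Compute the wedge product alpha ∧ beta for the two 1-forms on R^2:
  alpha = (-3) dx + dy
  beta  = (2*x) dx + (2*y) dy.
alpha ∧ beta = (-2*x - 6*y) dx ∧ dy

Distribute the wedge, using dx_i ∧ dx_j = -dx_j ∧ dx_i and dx_i ∧ dx_i = 0. For each pair (i, j) with i < j, the coefficient of dx_i ∧ dx_j in alpha ∧ beta is (alpha_i * beta_j - alpha_j * beta_i). Collecting: alpha ∧ beta = (-2*x - 6*y) dx ∧ dy.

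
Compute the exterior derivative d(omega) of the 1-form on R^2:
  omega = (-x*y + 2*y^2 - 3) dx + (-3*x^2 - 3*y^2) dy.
d(omega) = (-5*x - 4*y) dx ∧ dy

For a 1-form omega = sum_i f_i dx_i, the exterior derivative is
  d(omega) = sum_{i < j} (∂f_j/∂x_i - ∂f_i/∂x_j) dx_i ∧ dx_j.
  coefficient of dx ∧ dy: ∂f_2/∂x - ∂f_1/∂y = ∂(-3*x^2 - 3*y^2)/∂x - ∂(-x*y + 2*y^2 - 3)/∂y = -5*x - 4*y
Assembling: d(omega) = (-5*x - 4*y) dx ∧ dy.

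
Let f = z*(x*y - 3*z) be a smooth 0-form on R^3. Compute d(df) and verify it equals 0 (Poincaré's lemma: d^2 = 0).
d(df) = 0

Step 1: df = sum_i (∂f/∂x_i) dx_i = (y*z) dx + (x*z) dy + (x*y - 6*z) dz.
Step 2: Apply d again. Using the 1-form formula, the coefficient of dx ∧ dy in d(df) is ∂^2 f/∂x ∂y - ∂^2 f/∂y ∂x = (z) - (z) = 0 (equality of mixed partials for smooth f).
Similarly for dx ∧ dz and dy ∧ dz — all coefficients vanish. So d(df) = 0.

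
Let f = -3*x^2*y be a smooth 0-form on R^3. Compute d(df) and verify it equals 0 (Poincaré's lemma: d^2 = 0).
d(df) = 0

Step 1: df = sum_i (∂f/∂x_i) dx_i = (-6*x*y) dx + (-3*x^2) dy + (0) dz.
Step 2: Apply d again. Using the 1-form formula, the coefficient of dx ∧ dy in d(df) is ∂^2 f/∂x ∂y - ∂^2 f/∂y ∂x = (-6*x) - (-6*x) = 0 (equality of mixed partials for smooth f).
Similarly for dx ∧ dz and dy ∧ dz — all coefficients vanish. So d(df) = 0.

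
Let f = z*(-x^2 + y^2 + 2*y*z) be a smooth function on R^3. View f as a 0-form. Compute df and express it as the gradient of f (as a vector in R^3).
df = (-2*x*z) dx + (2*z*(y + z)) dy + (-x^2 + y^2 + 4*y*z) dz; grad f = (-2*x*z, 2*z*(y + z), -x^2 + y^2 + 4*y*z)

For a 0-form f, d f = (∂f/∂x) dx + (∂f/∂y) dy + (∂f/∂z) dz. The components of the vector representation are exactly the entries of grad f in Cartesian coordinates:
  ∂f/∂x = -2*x*z
  ∂f/∂y = 2*z*(y + z)
  ∂f/∂z = -x^2 + y^2 + 4*y*z.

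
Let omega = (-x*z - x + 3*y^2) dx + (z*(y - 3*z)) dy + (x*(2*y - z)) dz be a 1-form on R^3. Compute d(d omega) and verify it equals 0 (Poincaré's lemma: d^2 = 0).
d(d omega) = 0

Step 1: d omega = sum_{i<j} (∂f_j/∂x_i - ∂f_i/∂x_j) dx_i ∧ dx_j:
  coeff of dx ∧ dy: -6*y
  coeff of dx ∧ dz: x + 2*y - z
  coeff of dy ∧ dz: 2*x - y + 6*z
Step 2: Apply d again to each 2-form coefficient. The only possible 3-form in R^3 is dx ∧ dy ∧ dz, with coefficient
  ∂(coeff of dy∧dz)/∂x - ∂(coeff of dx∧dz)/∂y + ∂(coeff of dx∧dy)/∂z
  = ∂/∂x (2*x - y + 6*z) - ∂/∂y (x + 2*y - z) + ∂/∂z (-6*y).
Each of these terms simplifies to sums of mixed partials that cancel in pairs. The result is 0 (by equality of mixed partials for smooth functions — Schwarz / Clairaut).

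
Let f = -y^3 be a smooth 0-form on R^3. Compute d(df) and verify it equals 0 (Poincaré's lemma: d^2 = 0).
d(df) = 0

Step 1: df = sum_i (∂f/∂x_i) dx_i = (0) dx + (-3*y^2) dy + (0) dz.
Step 2: Apply d again. Using the 1-form formula, the coefficient of dx ∧ dy in d(df) is ∂^2 f/∂x ∂y - ∂^2 f/∂y ∂x = (0) - (0) = 0 (equality of mixed partials for smooth f).
Similarly for dx ∧ dz and dy ∧ dz — all coefficients vanish. So d(df) = 0.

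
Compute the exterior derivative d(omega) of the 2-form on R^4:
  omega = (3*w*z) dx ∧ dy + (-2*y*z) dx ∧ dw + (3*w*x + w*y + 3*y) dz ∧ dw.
d(omega) = (3*w) dx ∧ dy ∧ dz + (5*z) dx ∧ dy ∧ dw + (3*w + 2*y) dx ∧ dz ∧ dw + (w + 3) dy ∧ dz ∧ dw

For a 2-form omega = sum_{i<j} g_{ij} dx_i ∧ dx_j, the exterior derivative is
  d(omega) = sum_{i<j} d(g_{ij}) ∧ dx_i ∧ dx_j = sum_{i<j, k} (∂g_{ij}/∂x_k) dx_k ∧ dx_i ∧ dx_j.
Expand each term, using dx_k ∧ dx_i ∧ dx_j = sgn(permutation) dx_{(a)} ∧ dx_{(b)} ∧ dx_{(c)} with (a < b < c) sorted:
  d(3*w*z) includes (∂/∂z)(3*w*z) dz = (3*w) dz, which multiplied by dx ∧ dy gives (3*w) dx ∧ dy ∧ dz
  d(3*w*z) includes (∂/∂w)(3*w*z) dw = (3*z) dw, which multiplied by dx ∧ dy gives (3*z) dx ∧ dy ∧ dw
  d(-2*y*z) includes (∂/∂y)(-2*y*z) dy = (-2*z) dy, which multiplied by dx ∧ dw gives (2*z) dx ∧ dy ∧ dw
  d(-2*y*z) includes (∂/∂z)(-2*y*z) dz = (-2*y) dz, which multiplied by dx ∧ dw gives (2*y) dx ∧ dz ∧ dw
  d(3*w*x + w*y + 3*y) includes (∂/∂x)(3*w*x + w*y + 3*y) dx = (3*w) dx, which multiplied by dz ∧ dw gives (3*w) dx ∧ dz ∧ dw
  d(3*w*x + w*y + 3*y) includes (∂/∂y)(3*w*x + w*y + 3*y) dy = (w + 3) dy, which multiplied by dz ∧ dw gives (w + 3) dy ∧ dz ∧ dw
Collecting like 3-forms: d(omega) = (3*w) dx ∧ dy ∧ dz + (5*z) dx ∧ dy ∧ dw + (3*w + 2*y) dx ∧ dz ∧ dw + (w + 3) dy ∧ dz ∧ dw.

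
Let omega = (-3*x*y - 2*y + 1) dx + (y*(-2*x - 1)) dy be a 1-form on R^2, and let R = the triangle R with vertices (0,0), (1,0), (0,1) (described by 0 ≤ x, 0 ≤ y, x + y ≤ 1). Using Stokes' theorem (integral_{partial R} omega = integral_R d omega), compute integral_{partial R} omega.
integral_(partial R) omega = 7/6

Stokes: integral_partial_R omega = integral_R d omega with d omega = (∂Q/∂x - ∂P/∂y) dx ∧ dy.
  ∂Q/∂x = -2*y
  ∂P/∂y = -3*x - 2
  integrand = ∂Q/∂x - ∂P/∂y = 3*x - 2*y + 2.
Integrating over R: integral_0^1 integral_0^{1-x} (3*x - 2*y + 2) dy dx = 7/6.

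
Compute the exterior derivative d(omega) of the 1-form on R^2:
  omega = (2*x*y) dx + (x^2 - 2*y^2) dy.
d(omega) = 0

For a 1-form omega = sum_i f_i dx_i, the exterior derivative is
  d(omega) = sum_{i < j} (∂f_j/∂x_i - ∂f_i/∂x_j) dx_i ∧ dx_j.

Assembling: d(omega) = 0.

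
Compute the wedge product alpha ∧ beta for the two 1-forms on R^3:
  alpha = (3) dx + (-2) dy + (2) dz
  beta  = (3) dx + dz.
alpha ∧ beta = (-3) dx ∧ dz + (6) dx ∧ dy + (-2) dy ∧ dz

Distribute the wedge, using dx_i ∧ dx_j = -dx_j ∧ dx_i and dx_i ∧ dx_i = 0. For each pair (i, j) with i < j, the coefficient of dx_i ∧ dx_j in alpha ∧ beta is (alpha_i * beta_j - alpha_j * beta_i). Collecting: alpha ∧ beta = (-3) dx ∧ dz + (6) dx ∧ dy + (-2) dy ∧ dz.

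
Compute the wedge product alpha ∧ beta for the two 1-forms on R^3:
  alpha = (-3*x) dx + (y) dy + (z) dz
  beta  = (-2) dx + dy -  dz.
alpha ∧ beta = (-3*x + 2*y) dx ∧ dy + (3*x + 2*z) dx ∧ dz + (-y - z) dy ∧ dz

Distribute the wedge, using dx_i ∧ dx_j = -dx_j ∧ dx_i and dx_i ∧ dx_i = 0. For each pair (i, j) with i < j, the coefficient of dx_i ∧ dx_j in alpha ∧ beta is (alpha_i * beta_j - alpha_j * beta_i). Collecting: alpha ∧ beta = (-3*x + 2*y) dx ∧ dy + (3*x + 2*z) dx ∧ dz + (-y - z) dy ∧ dz.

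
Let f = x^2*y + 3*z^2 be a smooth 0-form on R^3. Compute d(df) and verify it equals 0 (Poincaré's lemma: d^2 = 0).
d(df) = 0

Step 1: df = sum_i (∂f/∂x_i) dx_i = (2*x*y) dx + (x^2) dy + (6*z) dz.
Step 2: Apply d again. Using the 1-form formula, the coefficient of dx ∧ dy in d(df) is ∂^2 f/∂x ∂y - ∂^2 f/∂y ∂x = (2*x) - (2*x) = 0 (equality of mixed partials for smooth f).
Similarly for dx ∧ dz and dy ∧ dz — all coefficients vanish. So d(df) = 0.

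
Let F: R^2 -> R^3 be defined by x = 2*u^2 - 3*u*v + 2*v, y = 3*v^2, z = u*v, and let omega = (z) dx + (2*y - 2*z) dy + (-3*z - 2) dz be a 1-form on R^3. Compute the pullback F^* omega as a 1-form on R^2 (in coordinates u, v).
F^* omega = (2*v*(2*u^2 - 3*u*v - 1)) du + (-6*u^2*v - 12*u*v^2 + 2*u*v - 2*u + 36*v^3) dv

Using F^*(f dg) = (f ∘ F) d(g ∘ F), substitute each coordinate x_i by F_i(u, v) in f_i, and replace dx_i by d F_i = (∂F_i/∂u) du + (∂F_i/∂v) dv.
  For the x component: f_1(F) = u*v; d F_1 = (4*u - 3*v) du + (2 - 3*u) dv
  For the y component: f_2(F) = 2*v*(-u + 3*v); d F_2 = (0) du + (6*v) dv
  For the z component: f_3(F) = -3*u*v - 2; d F_3 = (v) du + (u) dv
Combining and collecting du, dv coefficients:
  coeff of du: 2*v*(2*u^2 - 3*u*v - 1)
  coeff of dv: -6*u^2*v - 12*u*v^2 + 2*u*v - 2*u + 36*v^3
F^* omega = (2*v*(2*u^2 - 3*u*v - 1)) du + (-6*u^2*v - 12*u*v^2 + 2*u*v - 2*u + 36*v^3) dv.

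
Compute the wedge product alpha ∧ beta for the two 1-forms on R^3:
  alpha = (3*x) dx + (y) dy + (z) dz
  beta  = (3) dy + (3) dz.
alpha ∧ beta = (9*x) dx ∧ dy + (9*x) dx ∧ dz + (3*y - 3*z) dy ∧ dz

Distribute the wedge, using dx_i ∧ dx_j = -dx_j ∧ dx_i and dx_i ∧ dx_i = 0. For each pair (i, j) with i < j, the coefficient of dx_i ∧ dx_j in alpha ∧ beta is (alpha_i * beta_j - alpha_j * beta_i). Collecting: alpha ∧ beta = (9*x) dx ∧ dy + (9*x) dx ∧ dz + (3*y - 3*z) dy ∧ dz.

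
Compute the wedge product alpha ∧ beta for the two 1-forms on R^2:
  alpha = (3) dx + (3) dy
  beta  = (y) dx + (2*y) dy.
alpha ∧ beta = (3*y) dx ∧ dy

Distribute the wedge, using dx_i ∧ dx_j = -dx_j ∧ dx_i and dx_i ∧ dx_i = 0. For each pair (i, j) with i < j, the coefficient of dx_i ∧ dx_j in alpha ∧ beta is (alpha_i * beta_j - alpha_j * beta_i). Collecting: alpha ∧ beta = (3*y) dx ∧ dy.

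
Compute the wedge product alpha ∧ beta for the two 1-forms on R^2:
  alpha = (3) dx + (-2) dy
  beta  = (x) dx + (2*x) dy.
alpha ∧ beta = (8*x) dx ∧ dy

Distribute the wedge, using dx_i ∧ dx_j = -dx_j ∧ dx_i and dx_i ∧ dx_i = 0. For each pair (i, j) with i < j, the coefficient of dx_i ∧ dx_j in alpha ∧ beta is (alpha_i * beta_j - alpha_j * beta_i). Collecting: alpha ∧ beta = (8*x) dx ∧ dy.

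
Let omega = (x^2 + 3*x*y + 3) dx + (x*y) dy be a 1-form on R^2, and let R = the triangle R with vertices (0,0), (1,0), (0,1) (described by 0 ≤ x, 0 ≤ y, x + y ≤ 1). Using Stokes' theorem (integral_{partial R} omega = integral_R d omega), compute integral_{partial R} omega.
integral_(partial R) omega = -1/3

Stokes: integral_partial_R omega = integral_R d omega with d omega = (∂Q/∂x - ∂P/∂y) dx ∧ dy.
  ∂Q/∂x = y
  ∂P/∂y = 3*x
  integrand = ∂Q/∂x - ∂P/∂y = -3*x + y.
Integrating over R: integral_0^1 integral_0^{1-x} (-3*x + y) dy dx = -1/3.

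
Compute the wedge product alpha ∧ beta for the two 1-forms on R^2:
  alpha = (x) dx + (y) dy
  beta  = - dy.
alpha ∧ beta = (-x) dx ∧ dy

Distribute the wedge, using dx_i ∧ dx_j = -dx_j ∧ dx_i and dx_i ∧ dx_i = 0. For each pair (i, j) with i < j, the coefficient of dx_i ∧ dx_j in alpha ∧ beta is (alpha_i * beta_j - alpha_j * beta_i). Collecting: alpha ∧ beta = (-x) dx ∧ dy.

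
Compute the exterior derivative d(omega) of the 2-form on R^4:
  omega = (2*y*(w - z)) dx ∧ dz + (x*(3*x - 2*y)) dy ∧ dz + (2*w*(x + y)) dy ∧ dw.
d(omega) = (-2*w + 6*x - 2*y + 2*z) dx ∧ dy ∧ dz + (2*y) dx ∧ dz ∧ dw + (2*w) dx ∧ dy ∧ dw

For a 2-form omega = sum_{i<j} g_{ij} dx_i ∧ dx_j, the exterior derivative is
  d(omega) = sum_{i<j} d(g_{ij}) ∧ dx_i ∧ dx_j = sum_{i<j, k} (∂g_{ij}/∂x_k) dx_k ∧ dx_i ∧ dx_j.
Expand each term, using dx_k ∧ dx_i ∧ dx_j = sgn(permutation) dx_{(a)} ∧ dx_{(b)} ∧ dx_{(c)} with (a < b < c) sorted:
  d(2*y*(w - z)) includes (∂/∂y)(2*y*(w - z)) dy = (2*w - 2*z) dy, which multiplied by dx ∧ dz gives (-2*w + 2*z) dx ∧ dy ∧ dz
  d(2*y*(w - z)) includes (∂/∂w)(2*y*(w - z)) dw = (2*y) dw, which multiplied by dx ∧ dz gives (2*y) dx ∧ dz ∧ dw
  d(x*(3*x - 2*y)) includes (∂/∂x)(x*(3*x - 2*y)) dx = (6*x - 2*y) dx, which multiplied by dy ∧ dz gives (6*x - 2*y) dx ∧ dy ∧ dz
  d(2*w*(x + y)) includes (∂/∂x)(2*w*(x + y)) dx = (2*w) dx, which multiplied by dy ∧ dw gives (2*w) dx ∧ dy ∧ dw
Collecting like 3-forms: d(omega) = (-2*w + 6*x - 2*y + 2*z) dx ∧ dy ∧ dz + (2*y) dx ∧ dz ∧ dw + (2*w) dx ∧ dy ∧ dw.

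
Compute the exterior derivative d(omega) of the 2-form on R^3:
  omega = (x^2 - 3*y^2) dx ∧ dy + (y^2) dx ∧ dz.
d(omega) = (-2*y) dx ∧ dy ∧ dz

For a 2-form omega = sum_{i<j} g_{ij} dx_i ∧ dx_j, the exterior derivative is
  d(omega) = sum_{i<j} d(g_{ij}) ∧ dx_i ∧ dx_j = sum_{i<j, k} (∂g_{ij}/∂x_k) dx_k ∧ dx_i ∧ dx_j.
Expand each term, using dx_k ∧ dx_i ∧ dx_j = sgn(permutation) dx_{(a)} ∧ dx_{(b)} ∧ dx_{(c)} with (a < b < c) sorted:
  d(y^2) includes (∂/∂y)(y^2) dy = (2*y) dy, which multiplied by dx ∧ dz gives (-2*y) dx ∧ dy ∧ dz
Collecting like 3-forms: d(omega) = (-2*y) dx ∧ dy ∧ dz.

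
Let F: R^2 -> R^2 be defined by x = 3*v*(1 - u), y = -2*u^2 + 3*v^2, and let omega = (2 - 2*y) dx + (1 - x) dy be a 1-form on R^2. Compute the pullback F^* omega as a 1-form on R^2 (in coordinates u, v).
F^* omega = (-24*u^2*v + 12*u*v - 4*u + 18*v^3 - 6*v) du + (-12*u^3 + 12*u^2 + 36*u*v^2 - 6*u - 36*v^2 + 6*v + 6) dv

Using F^*(f dg) = (f ∘ F) d(g ∘ F), substitute each coordinate x_i by F_i(u, v) in f_i, and replace dx_i by d F_i = (∂F_i/∂u) du + (∂F_i/∂v) dv.
  For the x component: f_1(F) = 4*u^2 - 6*v^2 + 2; d F_1 = (-3*v) du + (3 - 3*u) dv
  For the y component: f_2(F) = 3*u*v - 3*v + 1; d F_2 = (-4*u) du + (6*v) dv
Combining and collecting du, dv coefficients:
  coeff of du: -24*u^2*v + 12*u*v - 4*u + 18*v^3 - 6*v
  coeff of dv: -12*u^3 + 12*u^2 + 36*u*v^2 - 6*u - 36*v^2 + 6*v + 6
F^* omega = (-24*u^2*v + 12*u*v - 4*u + 18*v^3 - 6*v) du + (-12*u^3 + 12*u^2 + 36*u*v^2 - 6*u - 36*v^2 + 6*v + 6) dv.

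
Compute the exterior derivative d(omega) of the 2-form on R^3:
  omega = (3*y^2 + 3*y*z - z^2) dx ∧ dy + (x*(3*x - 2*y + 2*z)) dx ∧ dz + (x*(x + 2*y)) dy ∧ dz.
d(omega) = (4*x + 5*y - 2*z) dx ∧ dy ∧ dz

For a 2-form omega = sum_{i<j} g_{ij} dx_i ∧ dx_j, the exterior derivative is
  d(omega) = sum_{i<j} d(g_{ij}) ∧ dx_i ∧ dx_j = sum_{i<j, k} (∂g_{ij}/∂x_k) dx_k ∧ dx_i ∧ dx_j.
Expand each term, using dx_k ∧ dx_i ∧ dx_j = sgn(permutation) dx_{(a)} ∧ dx_{(b)} ∧ dx_{(c)} with (a < b < c) sorted:
  d(3*y^2 + 3*y*z - z^2) includes (∂/∂z)(3*y^2 + 3*y*z - z^2) dz = (3*y - 2*z) dz, which multiplied by dx ∧ dy gives (3*y - 2*z) dx ∧ dy ∧ dz
  d(x*(3*x - 2*y + 2*z)) includes (∂/∂y)(x*(3*x - 2*y + 2*z)) dy = (-2*x) dy, which multiplied by dx ∧ dz gives (2*x) dx ∧ dy ∧ dz
  d(x*(x + 2*y)) includes (∂/∂x)(x*(x + 2*y)) dx = (2*x + 2*y) dx, which multiplied by dy ∧ dz gives (2*x + 2*y) dx ∧ dy ∧ dz
Collecting like 3-forms: d(omega) = (4*x + 5*y - 2*z) dx ∧ dy ∧ dz.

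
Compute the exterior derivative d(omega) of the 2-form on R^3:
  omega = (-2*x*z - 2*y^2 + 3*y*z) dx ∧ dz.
d(omega) = (4*y - 3*z) dx ∧ dy ∧ dz

For a 2-form omega = sum_{i<j} g_{ij} dx_i ∧ dx_j, the exterior derivative is
  d(omega) = sum_{i<j} d(g_{ij}) ∧ dx_i ∧ dx_j = sum_{i<j, k} (∂g_{ij}/∂x_k) dx_k ∧ dx_i ∧ dx_j.
Expand each term, using dx_k ∧ dx_i ∧ dx_j = sgn(permutation) dx_{(a)} ∧ dx_{(b)} ∧ dx_{(c)} with (a < b < c) sorted:
  d(-2*x*z - 2*y^2 + 3*y*z) includes (∂/∂y)(-2*x*z - 2*y^2 + 3*y*z) dy = (-4*y + 3*z) dy, which multiplied by dx ∧ dz gives (4*y - 3*z) dx ∧ dy ∧ dz
Collecting like 3-forms: d(omega) = (4*y - 3*z) dx ∧ dy ∧ dz.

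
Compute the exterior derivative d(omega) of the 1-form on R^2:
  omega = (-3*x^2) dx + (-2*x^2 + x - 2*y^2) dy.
d(omega) = (1 - 4*x) dx ∧ dy

For a 1-form omega = sum_i f_i dx_i, the exterior derivative is
  d(omega) = sum_{i < j} (∂f_j/∂x_i - ∂f_i/∂x_j) dx_i ∧ dx_j.
  coefficient of dx ∧ dy: ∂f_2/∂x - ∂f_1/∂y = ∂(-2*x^2 + x - 2*y^2)/∂x - ∂(-3*x^2)/∂y = 1 - 4*x
Assembling: d(omega) = (1 - 4*x) dx ∧ dy.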